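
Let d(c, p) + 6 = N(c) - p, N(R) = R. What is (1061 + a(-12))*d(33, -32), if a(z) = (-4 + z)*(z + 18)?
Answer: 56935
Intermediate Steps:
a(z) = (-4 + z)*(18 + z)
d(c, p) = -6 + c - p (d(c, p) = -6 + (c - p) = -6 + c - p)
(1061 + a(-12))*d(33, -32) = (1061 + (-72 + (-12)² + 14*(-12)))*(-6 + 33 - 1*(-32)) = (1061 + (-72 + 144 - 168))*(-6 + 33 + 32) = (1061 - 96)*59 = 965*59 = 56935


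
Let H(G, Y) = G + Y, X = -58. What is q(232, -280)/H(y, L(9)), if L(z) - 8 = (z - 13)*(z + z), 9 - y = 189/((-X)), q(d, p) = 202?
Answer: -11716/3379 ≈ -3.4673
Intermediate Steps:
y = 333/58 (y = 9 - 189/((-1*(-58))) = 9 - 189/58 = 333/58 ≈ 5.7414)
L(z) = 8 + 2*z*(-13 + z) (L(z) = 8 + (z - 13)*(z + z) = 8 + (-13 + z)*(2*z) = 8 + 2*z*(-13 + z))
q(232, -280)/H(y, L(9)) = 202/(333/58 + (8 - 26*9 + 2*9²)) = 202/(333/58 + (8 - 234 + 2*81)) = 202/(333/58 + (8 - 234 + 162)) = 202/(333/58 - 64) = 202/(-3379/58) = 202*(-58/3379) = -11716/3379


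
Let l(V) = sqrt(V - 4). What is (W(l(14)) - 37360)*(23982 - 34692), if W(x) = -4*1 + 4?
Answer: 400125600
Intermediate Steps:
l(V) = sqrt(-4 + V)
W(x) = 0 (W(x) = -4 + 4 = 0)
(W(l(14)) - 37360)*(23982 - 34692) = (0 - 37360)*(23982 - 34692) = -37360*(-10710) = 400125600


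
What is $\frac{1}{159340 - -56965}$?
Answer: $\frac{1}{216305} \approx 4.6231 \cdot 10^{-6}$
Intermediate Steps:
$\frac{1}{159340 - -56965} = \frac{1}{159340 + 56965} = \frac{1}{216305}$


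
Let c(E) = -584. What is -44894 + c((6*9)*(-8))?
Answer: -45478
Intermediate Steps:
-44894 + c((6*9)*(-8)) = -44894 - 584 = -45478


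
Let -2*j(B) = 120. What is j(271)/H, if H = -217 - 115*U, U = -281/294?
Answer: 17640/31483 ≈ 0.56030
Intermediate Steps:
U = -281/294 (U = -281*1/294 = -281/294 ≈ -0.95578)
j(B) = -60 (j(B) = -½*120 = -60)
H = -31483/294 (H = -217 - 115*(-281/294) = -217 + 32315/294 = -31483/294 ≈ -107.09)
j(271)/H = -60/(-31483/294) = -60*(-294/31483) = 17640/31483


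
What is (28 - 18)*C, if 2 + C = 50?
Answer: 480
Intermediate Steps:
C = 48 (C = -2 + 50 = 48)
(28 - 18)*C = (28 - 18)*48 = 10*48 = 480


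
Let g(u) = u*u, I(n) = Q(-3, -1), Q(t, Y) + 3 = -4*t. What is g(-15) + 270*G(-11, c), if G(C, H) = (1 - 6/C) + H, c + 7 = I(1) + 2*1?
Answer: 18945/11 ≈ 1722.3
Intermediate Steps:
Q(t, Y) = -3 - 4*t
I(n) = 9 (I(n) = -3 - 4*(-3) = -3 + 12 = 9)
g(u) = u²
c = 4 (c = -7 + (9 + 2*1) = -7 + (9 + 2) = -7 + 11 = 4)
G(C, H) = 1 + H - 6/C
g(-15) + 270*G(-11, c) = (-15)² + 270*(1 + 4 - 6/(-11)) = 225 + 270*(1 + 4 - 6*(-1/11)) = 225 + 270*(1 + 4 + 6/11) = 225 + 270*(61/11) = 225 + 16470/11 = 18945/11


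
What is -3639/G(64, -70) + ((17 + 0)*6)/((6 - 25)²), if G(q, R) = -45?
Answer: 439423/5415 ≈ 81.149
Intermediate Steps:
-3639/G(64, -70) + ((17 + 0)*6)/((6 - 25)²) = -3639/(-45) + ((17 + 0)*6)/((6 - 25)²) = -3639*(-1/45) + (17*6)/((-19)²) = 1213/15 + 102/361 = 439423/5415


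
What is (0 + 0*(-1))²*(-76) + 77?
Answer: 77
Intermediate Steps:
(0 + 0*(-1))²*(-76) + 77 = (0 + 0)²*(-76) + 77 = 0²*(-76) + 77 = 0*(-76) + 77 = 0 + 77 = 77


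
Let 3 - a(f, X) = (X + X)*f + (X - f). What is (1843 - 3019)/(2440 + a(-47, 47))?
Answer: -1176/6767 ≈ -0.17378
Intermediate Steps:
a(f, X) = 3 + f - X - 2*X*f (a(f, X) = 3 - ((X + X)*f + (X - f)) = 3 - ((2*X)*f + (X - f)) = 3 - (2*X*f + (X - f)) = 3 - (X - f + 2*X*f) = 3 + (f - X - 2*X*f) = 3 + f - X - 2*X*f)
(1843 - 3019)/(2440 + a(-47, 47)) = (1843 - 3019)/(2440 + (3 - 47 - 1*47 - 2*47*(-47))) = -1176/(2440 + (3 - 47 - 47 + 4418)) = -1176/(2440 + 4327) = -1176/6767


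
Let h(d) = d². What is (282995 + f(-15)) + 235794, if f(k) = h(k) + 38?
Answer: 519052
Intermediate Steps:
f(k) = 38 + k² (f(k) = k² + 38 = 38 + k²)
(282995 + f(-15)) + 235794 = (282995 + (38 + (-15)²)) + 235794 = (282995 + (38 + 225)) + 235794 = (282995 + 263) + 235794 = 283258 + 235794 = 519052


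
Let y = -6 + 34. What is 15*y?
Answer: 420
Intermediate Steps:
y = 28
15*y = 15*28 = 420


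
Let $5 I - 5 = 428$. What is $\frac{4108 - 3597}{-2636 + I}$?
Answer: $- \frac{365}{1821} \approx -0.20044$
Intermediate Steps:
$I = \frac{433}{5}$ ($I = 1 + \frac{1}{5} \cdot 428 = 1 + \frac{428}{5} = \frac{433}{5} \approx 86.6$)
$\frac{4108 - 3597}{-2636 + I} = \frac{4108 - 3597}{-2636 + \frac{433}{5}} = \frac{511}{- \frac{12747}{5}} = 511 \left(- \frac{5}{12747}\right) = - \frac{365}{1821}$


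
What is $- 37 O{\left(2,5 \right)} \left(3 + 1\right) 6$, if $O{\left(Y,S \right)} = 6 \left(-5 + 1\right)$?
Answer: $21312$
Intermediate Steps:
$O{\left(Y,S \right)} = -24$ ($O{\left(Y,S \right)} = 6 \left(-4\right) = -24$)
$- 37 O{\left(2,5 \right)} \left(3 + 1\right) 6 = \left(-37\right) \left(-24\right) \left(3 + 1\right) 6 = 888 \cdot 4 \cdot 6 = 888 \cdot 24 = 21312$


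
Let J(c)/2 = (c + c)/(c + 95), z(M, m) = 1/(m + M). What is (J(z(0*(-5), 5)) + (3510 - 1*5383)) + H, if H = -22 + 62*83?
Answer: 386870/119 ≈ 3251.0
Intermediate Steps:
z(M, m) = 1/(M + m)
J(c) = 4*c/(95 + c) (J(c) = 2*((c + c)/(c + 95)) = 2*((2*c)/(95 + c)) = 2*(2*c/(95 + c)) = 4*c/(95 + c))
H = 5124 (H = -22 + 5146 = 5124)
(J(z(0*(-5), 5)) + (3510 - 1*5383)) + H = (4/((0*(-5) + 5)*(95 + 1/(0*(-5) + 5))) + (3510 - 1*5383)) + 5124 = (4/((0 + 5)*(95 + 1/(0 + 5))) + (3510 - 5383)) + 5124 = (4/(5*(95 + 1/5)) - 1873) + 5124 = (4*(1/5)/(95 + 1/5) - 1873) + 5124 = (4*(1/5)/(476/5) - 1873) + 5124 = (4*(1/5)*(5/476) - 1873) + 5124 = (1/119 - 1873) + 5124 = -222886/119 + 5124 = 386870/119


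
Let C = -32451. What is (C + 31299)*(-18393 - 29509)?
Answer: 55183104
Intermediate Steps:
(C + 31299)*(-18393 - 29509) = (-32451 + 31299)*(-18393 - 29509) = -1152*(-47902) = 55183104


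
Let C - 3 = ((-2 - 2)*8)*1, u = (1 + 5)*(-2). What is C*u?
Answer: 348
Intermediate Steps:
u = -12 (u = 6*(-2) = -12)
C = -29 (C = 3 + ((-2 - 2)*8)*1 = 3 - 4*8*1 = 3 - 32*1 = 3 - 32 = -29)
C*u = -29*(-12) = 348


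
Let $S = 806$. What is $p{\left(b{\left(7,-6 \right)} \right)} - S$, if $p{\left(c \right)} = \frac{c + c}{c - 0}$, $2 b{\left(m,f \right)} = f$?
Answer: $-804$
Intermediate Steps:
$b{\left(m,f \right)} = \frac{f}{2}$
$p{\left(c \right)} = 2$ ($p{\left(c \right)} = \frac{2 c}{c + 0} = \frac{2 c}{c} = 2$)
$p{\left(b{\left(7,-6 \right)} \right)} - S = 2 - 806 = -804$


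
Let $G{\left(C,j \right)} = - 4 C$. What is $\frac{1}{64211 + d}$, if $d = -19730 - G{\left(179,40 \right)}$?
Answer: $\frac{1}{45197} \approx 2.2125 \cdot 10^{-5}$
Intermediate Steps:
$d = -19014$ ($d = -19730 - \left(-4\right) 179 = -19730 - -716 = -19730 + 716 = -19014$)
$\frac{1}{64211 + d} = \frac{1}{64211 - 19014} = \frac{1}{45197}$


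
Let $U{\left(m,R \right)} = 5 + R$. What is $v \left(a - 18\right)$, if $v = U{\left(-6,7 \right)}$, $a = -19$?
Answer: $-444$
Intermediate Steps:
$v = 12$ ($v = 5 + 7 = 12$)
$v \left(a - 18\right) = 12 \left(-19 - 18\right) = 12 \left(-37\right) = -444$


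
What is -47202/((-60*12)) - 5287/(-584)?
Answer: 163399/2190 ≈ 74.611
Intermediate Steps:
-47202/((-60*12)) - 5287/(-584) = -47202/(-720) - 5287*(-1/584) = -47202*(-1/720) + 5287/584 = 7867/120 + 5287/584 = 163399/2190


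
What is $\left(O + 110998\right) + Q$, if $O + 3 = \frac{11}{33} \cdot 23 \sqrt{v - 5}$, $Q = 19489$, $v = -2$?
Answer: $130484 + \frac{23 i \sqrt{7}}{3} \approx 1.3048 \cdot 10^{5} + 20.284 i$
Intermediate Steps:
$O = -3 + \frac{23 i \sqrt{7}}{3}$ ($O = -3 + \frac{11}{33} \cdot 23 \sqrt{-2 - 5} = -3 + 11 \cdot \frac{1}{33} \cdot 23 \sqrt{-7} = -3 + \frac{1}{3} \cdot 23 i \sqrt{7} = -3 + \frac{23 i \sqrt{7}}{3} \approx -3.0 + 20.284 i$)
$\left(O + 110998\right) + Q = \left(\left(-3 + \frac{23 i \sqrt{7}}{3}\right) + 110998\right) + 19489 = \left(110995 + \frac{23 i \sqrt{7}}{3}\right) + 19489 = 130484 + \frac{23 i \sqrt{7}}{3}$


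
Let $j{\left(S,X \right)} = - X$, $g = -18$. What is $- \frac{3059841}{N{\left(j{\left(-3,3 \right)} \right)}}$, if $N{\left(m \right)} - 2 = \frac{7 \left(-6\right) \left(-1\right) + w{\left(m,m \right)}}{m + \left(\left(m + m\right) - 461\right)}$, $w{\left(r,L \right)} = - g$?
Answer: $- \frac{143812527}{88} \approx -1.6342 \cdot 10^{6}$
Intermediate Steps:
$w{\left(r,L \right)} = 18$ ($w{\left(r,L \right)} = \left(-1\right) \left(-18\right) = 18$)
$N{\left(m \right)} = 2 + \frac{60}{-461 + 3 m}$ ($N{\left(m \right)} = 2 + \frac{7 \left(-6\right) \left(-1\right) + 18}{m + \left(\left(m + m\right) - 461\right)} = 2 + \frac{\left(-42\right) \left(-1\right) + 18}{m + \left(2 m - 461\right)} = 2 + \frac{42 + 18}{m + \left(-461 + 2 m\right)} = 2 + \frac{60}{-461 + 3 m}$)
$- \frac{3059841}{N{\left(j{\left(-3,3 \right)} \right)}} = - \frac{3059841}{2 \frac{1}{-461 + 3 \left(\left(-1\right) 3\right)} \left(-431 + 3 \left(\left(-1\right) 3\right)\right)} = - \frac{3059841}{2 \frac{1}{-461 + 3 \left(-3\right)} \left(-431 + 3 \left(-3\right)\right)} = - \frac{3059841}{2 \frac{1}{-461 - 9} \left(-431 - 9\right)} = - \frac{3059841}{2 \frac{1}{-470} \left(-440\right)} = - \frac{3059841}{2 \left(- \frac{1}{470}\right) \left(-440\right)} = - \frac{3059841}{\frac{88}{47}} = \left(-3059841\right) \frac{47}{88} = - \frac{143812527}{88}$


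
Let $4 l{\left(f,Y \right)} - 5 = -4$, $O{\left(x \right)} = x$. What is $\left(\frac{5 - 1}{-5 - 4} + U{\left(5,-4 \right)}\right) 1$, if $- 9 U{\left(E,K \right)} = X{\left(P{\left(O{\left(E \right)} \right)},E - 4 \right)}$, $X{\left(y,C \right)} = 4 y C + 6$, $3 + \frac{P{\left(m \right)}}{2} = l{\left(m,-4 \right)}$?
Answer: $\frac{4}{3} \approx 1.3333$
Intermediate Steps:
$l{\left(f,Y \right)} = \frac{1}{4}$ ($l{\left(f,Y \right)} = \frac{5}{4} + \frac{1}{4} \left(-4\right) = \frac{5}{4} - 1 = \frac{1}{4}$)
$P{\left(m \right)} = - \frac{11}{2}$ ($P{\left(m \right)} = -6 + 2 \cdot \frac{1}{4} = -6 + \frac{1}{2} = - \frac{11}{2}$)
$X{\left(y,C \right)} = 6 + 4 C y$ ($X{\left(y,C \right)} = 4 C y + 6 = 6 + 4 C y$)
$U{\left(E,K \right)} = - \frac{94}{9} + \frac{22 E}{9}$ ($U{\left(E,K \right)} = - \frac{6 + 4 \left(E - 4\right) \left(- \frac{11}{2}\right)}{9} = - \frac{6 + 4 \left(-4 + E\right) \left(- \frac{11}{2}\right)}{9} = - \frac{6 - \left(-88 + 22 E\right)}{9} = - \frac{94 - 22 E}{9} = - \frac{94}{9} + \frac{22 E}{9}$)
$\left(\frac{5 - 1}{-5 - 4} + U{\left(5,-4 \right)}\right) 1 = \left(\frac{5 - 1}{-5 - 4} + \left(- \frac{94}{9} + \frac{22}{9} \cdot 5\right)\right) 1 = \left(\frac{4}{-9} + \left(- \frac{94}{9} + \frac{110}{9}\right)\right) 1 = \left(4 \left(- \frac{1}{9}\right) + \frac{16}{9}\right) 1 = \left(- \frac{4}{9} + \frac{16}{9}\right) 1 = \frac{4}{3} \cdot 1 = \frac{4}{3}$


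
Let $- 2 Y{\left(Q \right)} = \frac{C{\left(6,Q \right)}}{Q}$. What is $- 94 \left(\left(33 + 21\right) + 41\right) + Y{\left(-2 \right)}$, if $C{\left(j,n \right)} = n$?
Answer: $- \frac{17861}{2} \approx -8930.5$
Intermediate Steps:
$Y{\left(Q \right)} = - \frac{1}{2}$ ($Y{\left(Q \right)} = - \frac{Q \frac{1}{Q}}{2} = \left(- \frac{1}{2}\right) 1 = - \frac{1}{2}$)
$- 94 \left(\left(33 + 21\right) + 41\right) + Y{\left(-2 \right)} = - 94 \left(\left(33 + 21\right) + 41\right) - \frac{1}{2} = - 94 \left(54 + 41\right) - \frac{1}{2} = \left(-94\right) 95 - \frac{1}{2} = -8930 - \frac{1}{2} = - \frac{17861}{2}$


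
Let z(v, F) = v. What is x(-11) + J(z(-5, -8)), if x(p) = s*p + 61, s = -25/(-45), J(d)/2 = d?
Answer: 404/9 ≈ 44.889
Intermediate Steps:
J(d) = 2*d
s = 5/9 (s = -25*(-1/45) = 5/9 ≈ 0.55556)
x(p) = 61 + 5*p/9 (x(p) = 5*p/9 + 61 = 61 + 5*p/9)
x(-11) + J(z(-5, -8)) = (61 + (5/9)*(-11)) + 2*(-5) = (61 - 55/9) - 10 = 494/9 - 10 = 404/9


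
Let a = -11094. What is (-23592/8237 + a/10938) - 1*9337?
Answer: -140263106616/15016051 ≈ -9340.9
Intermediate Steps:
(-23592/8237 + a/10938) - 1*9337 = (-23592/8237 - 11094/10938) - 1*9337 = (-23592*1/8237 - 11094*1/10938) - 9337 = (-23592/8237 - 1849/1823) - 9337 = -58238429/15016051 - 9337 = -140263106616/15016051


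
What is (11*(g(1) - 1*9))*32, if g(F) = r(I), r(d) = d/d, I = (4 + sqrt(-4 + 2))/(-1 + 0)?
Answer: -2816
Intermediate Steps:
I = -4 - I*sqrt(2) (I = (4 + sqrt(-2))/(-1) = (4 + I*sqrt(2))*(-1) = -4 - I*sqrt(2) ≈ -4.0 - 1.4142*I)
r(d) = 1
g(F) = 1
(11*(g(1) - 1*9))*32 = (11*(1 - 1*9))*32 = (11*(1 - 9))*32 = (11*(-8))*32 = -88*32 = -2816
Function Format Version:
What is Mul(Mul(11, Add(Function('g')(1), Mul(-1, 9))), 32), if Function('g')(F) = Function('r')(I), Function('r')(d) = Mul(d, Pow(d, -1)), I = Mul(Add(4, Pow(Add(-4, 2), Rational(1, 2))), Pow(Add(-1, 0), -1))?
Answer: -2816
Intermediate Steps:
I = Add(-4, Mul(-1, I, Pow(2, Rational(1, 2)))) (I = Mul(Add(4, Pow(-2, Rational(1, 2))), Pow(-1, -1)) = Mul(Add(4, Mul(I, Pow(2, Rational(1, 2)))), -1) = Add(-4, Mul(-1, I, Pow(2, Rational(1, 2)))) ≈ Add(-4.0000, Mul(-1.4142, I)))
Function('r')(d) = 1
Function('g')(F) = 1
Mul(Mul(11, Add(Function('g')(1), Mul(-1, 9))), 32) = Mul(Mul(11, Add(1, Mul(-1, 9))), 32) = Mul(Mul(11, Add(1, -9)), 32) = Mul(Mul(11, -8), 32) = Mul(-88, 32) = -2816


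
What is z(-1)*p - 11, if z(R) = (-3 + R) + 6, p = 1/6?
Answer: -32/3 ≈ -10.667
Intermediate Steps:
p = ⅙ ≈ 0.16667
z(R) = 3 + R
z(-1)*p - 11 = (3 - 1)*(⅙) - 11 = 2*(⅙) - 11 = ⅓ - 11 = -32/3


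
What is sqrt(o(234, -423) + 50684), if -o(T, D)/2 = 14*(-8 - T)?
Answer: 26*sqrt(85) ≈ 239.71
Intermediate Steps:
o(T, D) = 224 + 28*T (o(T, D) = -28*(-8 - T) = -2*(-112 - 14*T) = 224 + 28*T)
sqrt(o(234, -423) + 50684) = sqrt((224 + 28*234) + 50684) = sqrt((224 + 6552) + 50684) = sqrt(6776 + 50684) = sqrt(57460) = 26*sqrt(85)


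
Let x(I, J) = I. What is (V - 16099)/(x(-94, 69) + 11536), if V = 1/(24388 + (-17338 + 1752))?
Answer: -141703397/100712484 ≈ -1.4070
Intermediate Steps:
V = 1/8802 (V = 1/(24388 - 15586) = 1/8802 ≈ 0.00011361)
(V - 16099)/(x(-94, 69) + 11536) = (1/8802 - 16099)/(-94 + 11536) = -141703397/8802/11442 = -141703397/8802*1/11442 = -141703397/100712484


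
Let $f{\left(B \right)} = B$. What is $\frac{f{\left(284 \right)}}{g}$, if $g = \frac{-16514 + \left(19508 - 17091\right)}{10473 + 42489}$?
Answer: $- \frac{5013736}{4699} \approx -1067.0$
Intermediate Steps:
$g = - \frac{4699}{17654}$ ($g = \frac{-16514 + 2417}{52962} = \left(-14097\right) \frac{1}{52962} = - \frac{4699}{17654} \approx -0.26617$)
$\frac{f{\left(284 \right)}}{g} = \frac{284}{- \frac{4699}{17654}} = 284 \left(- \frac{17654}{4699}\right) = - \frac{5013736}{4699}$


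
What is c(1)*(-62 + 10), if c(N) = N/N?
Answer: -52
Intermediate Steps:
c(N) = 1
c(1)*(-62 + 10) = 1*(-62 + 10) = 1*(-52) = -52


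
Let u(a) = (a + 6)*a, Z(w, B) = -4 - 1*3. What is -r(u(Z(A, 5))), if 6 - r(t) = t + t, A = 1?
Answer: 8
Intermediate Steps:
Z(w, B) = -7 (Z(w, B) = -4 - 3 = -7)
u(a) = a*(6 + a) (u(a) = (6 + a)*a = a*(6 + a))
r(t) = 6 - 2*t (r(t) = 6 - (t + t) = 6 - 2*t)
-r(u(Z(A, 5))) = -(6 - (-14)*(6 - 7)) = -(6 - (-14)*(-1)) = -(6 - 2*7) = -(6 - 14) = -1*(-8) = 8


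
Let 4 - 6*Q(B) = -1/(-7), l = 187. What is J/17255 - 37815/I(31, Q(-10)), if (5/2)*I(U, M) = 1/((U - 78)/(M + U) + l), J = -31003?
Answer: -38303024461219/2183990 ≈ -1.7538e+7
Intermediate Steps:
Q(B) = 9/14 (Q(B) = ⅔ - (-1)/(6*(-7)) = ⅔ - (-1)*(-1)/(6*7) = ⅔ - ⅙*⅐ = ⅔ - 1/42 = 9/14)
I(U, M) = 2/(5*(187 + (-78 + U)/(M + U))) (I(U, M) = 2/(5*((U - 78)/(M + U) + 187)) = 2/(5*((-78 + U)/(M + U) + 187)) = 2/(5*(187 + (-78 + U)/(M + U))))
J/17255 - 37815/I(31, Q(-10)) = -31003/17255 - 37815*5*(-78 + 187*(9/14) + 188*31)/(2*(9/14 + 31)) = -31003*1/17255 - 37815/((⅖)*(443/14)/(-78 + 1683/14 + 5828)) = -4429/2465 - 37815/((⅖)*(443/14)/(82183/14)) = -4429/2465 - 37815/((⅖)*(14/82183)*(443/14)) = -4429/2465 - 37815/886/410915 = -4429/2465 - 37815*410915/886 = -4429/2465 - 15538750725/886 = -38303024461219/2183990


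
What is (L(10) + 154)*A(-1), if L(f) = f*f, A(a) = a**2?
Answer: 254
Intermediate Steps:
L(f) = f**2
(L(10) + 154)*A(-1) = (10**2 + 154)*(-1)**2 = (100 + 154)*1 = 254*1 = 254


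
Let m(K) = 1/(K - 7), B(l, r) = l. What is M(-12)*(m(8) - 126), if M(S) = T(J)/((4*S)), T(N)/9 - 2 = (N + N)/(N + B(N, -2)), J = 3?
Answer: 1125/16 ≈ 70.313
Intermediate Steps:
m(K) = 1/(-7 + K)
T(N) = 27 (T(N) = 18 + 9*((N + N)/(N + N)) = 18 + 9*((2*N)/((2*N))) = 18 + 9*((2*N)*(1/(2*N))) = 18 + 9*1 = 18 + 9 = 27)
M(S) = 27/(4*S) (M(S) = 27/((4*S)) = 27*(1/(4*S)) = 27/(4*S))
M(-12)*(m(8) - 126) = ((27/4)/(-12))*(1/(-7 + 8) - 126) = ((27/4)*(-1/12))*(1/1 - 126) = -9*(1 - 126)/16 = -9/16*(-125) = 1125/16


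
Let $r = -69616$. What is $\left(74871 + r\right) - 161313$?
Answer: $-156058$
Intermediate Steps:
$\left(74871 + r\right) - 161313 = \left(74871 - 69616\right) - 161313 = 5255 - 161313 = -156058$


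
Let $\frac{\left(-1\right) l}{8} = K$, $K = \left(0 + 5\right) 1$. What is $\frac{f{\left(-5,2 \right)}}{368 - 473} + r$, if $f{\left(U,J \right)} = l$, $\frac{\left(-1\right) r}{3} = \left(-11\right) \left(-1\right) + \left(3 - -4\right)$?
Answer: $- \frac{1126}{21} \approx -53.619$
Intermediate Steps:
$r = -54$ ($r = - 3 \left(\left(-11\right) \left(-1\right) + \left(3 - -4\right)\right) = - 3 \left(11 + \left(3 + 4\right)\right) = - 3 \left(11 + 7\right) = \left(-3\right) 18 = -54$)
$K = 5$ ($K = 5 \cdot 1 = 5$)
$l = -40$ ($l = \left(-8\right) 5 = -40$)
$f{\left(U,J \right)} = -40$
$\frac{f{\left(-5,2 \right)}}{368 - 473} + r = - \frac{40}{368 - 473} - 54 = - \frac{40}{-105} - 54 = \left(-40\right) \left(- \frac{1}{105}\right) - 54 = \frac{8}{21} - 54 = - \frac{1126}{21}$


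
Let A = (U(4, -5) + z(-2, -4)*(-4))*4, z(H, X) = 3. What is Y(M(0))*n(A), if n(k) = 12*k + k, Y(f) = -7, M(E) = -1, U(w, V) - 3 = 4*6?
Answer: -5460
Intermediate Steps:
U(w, V) = 27 (U(w, V) = 3 + 4*6 = 3 + 24 = 27)
A = 60 (A = (27 + 3*(-4))*4 = (27 - 12)*4 = 15*4 = 60)
n(k) = 13*k
Y(M(0))*n(A) = -91*60 = -7*780 = -5460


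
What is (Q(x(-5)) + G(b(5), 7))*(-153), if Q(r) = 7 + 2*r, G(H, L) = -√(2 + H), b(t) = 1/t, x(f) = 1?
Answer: -1377 + 153*√55/5 ≈ -1150.1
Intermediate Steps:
(Q(x(-5)) + G(b(5), 7))*(-153) = ((7 + 2*1) - √(2 + 1/5))*(-153) = ((7 + 2) - √(2 + ⅕))*(-153) = (9 - √(11/5))*(-153) = (9 - √55/5)*(-153) = -1377 + 153*√55/5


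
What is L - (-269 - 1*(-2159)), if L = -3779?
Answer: -5669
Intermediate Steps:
L - (-269 - 1*(-2159)) = -3779 - (-269 - 1*(-2159)) = -3779 - (-269 + 2159) = -3779 - 1*1890 = -3779 - 1890 = -5669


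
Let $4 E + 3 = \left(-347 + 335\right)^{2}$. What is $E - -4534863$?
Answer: $\frac{18139593}{4} \approx 4.5349 \cdot 10^{6}$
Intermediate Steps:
$E = \frac{141}{4}$ ($E = - \frac{3}{4} + \frac{\left(-347 + 335\right)^{2}}{4} = - \frac{3}{4} + \frac{\left(-12\right)^{2}}{4} = - \frac{3}{4} + \frac{1}{4} \cdot 144 = - \frac{3}{4} + 36 = \frac{141}{4} \approx 35.25$)
$E - -4534863 = \frac{141}{4} - -4534863 = \frac{141}{4} + 4534863 = \frac{18139593}{4}$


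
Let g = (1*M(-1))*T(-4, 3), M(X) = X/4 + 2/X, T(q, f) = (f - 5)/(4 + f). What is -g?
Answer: -9/14 ≈ -0.64286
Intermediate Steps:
T(q, f) = (-5 + f)/(4 + f)
M(X) = 2/X + X/4 (M(X) = X*(¼) + 2/X = X/4 + 2/X = 2/X + X/4)
g = 9/14 (g = (1*(2/(-1) + (¼)*(-1)))*((-5 + 3)/(4 + 3)) = (1*(2*(-1) - ¼))*(-2/7) = (1*(-2 - ¼))*((⅐)*(-2)) = (1*(-9/4))*(-2/7) = -9/4*(-2/7) = 9/14 ≈ 0.64286)
-g = -1*9/14 = -9/14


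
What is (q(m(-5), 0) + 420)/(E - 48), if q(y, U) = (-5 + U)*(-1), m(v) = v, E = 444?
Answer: 425/396 ≈ 1.0732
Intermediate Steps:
q(y, U) = 5 - U
(q(m(-5), 0) + 420)/(E - 48) = ((5 - 1*0) + 420)/(444 - 48) = ((5 + 0) + 420)/396 = (5 + 420)*(1/396) = 425*(1/396) = 425/396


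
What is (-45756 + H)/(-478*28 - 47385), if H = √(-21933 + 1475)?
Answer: 45756/60769 - I*√20458/60769 ≈ 0.75295 - 0.0023537*I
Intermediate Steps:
H = I*√20458 (H = √(-20458) = I*√20458 ≈ 143.03*I)
(-45756 + H)/(-478*28 - 47385) = (-45756 + I*√20458)/(-478*28 - 47385) = (-45756 + I*√20458)/(-13384 - 47385) = (-45756 + I*√20458)/(-60769) = (-45756 + I*√20458)*(-1/60769) = 45756/60769 - I*√20458/60769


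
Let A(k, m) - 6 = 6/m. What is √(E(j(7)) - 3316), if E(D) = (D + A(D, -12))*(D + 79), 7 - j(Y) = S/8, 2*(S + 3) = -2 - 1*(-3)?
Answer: I*√565791/16 ≈ 47.012*I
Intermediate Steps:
S = -5/2 (S = -3 + (-2 - 1*(-3))/2 = -3 + (-2 + 3)/2 = -3 + (½)*1 = -3 + ½ = -5/2 ≈ -2.5000)
A(k, m) = 6 + 6/m
j(Y) = 117/16 (j(Y) = 7 - (-5)/(2*8) = 7 - 1*(-5/16) = 7 + 5/16 = 117/16)
E(D) = (79 + D)*(11/2 + D) (E(D) = (D + (6 + 6/(-12)))*(D + 79) = (D + (6 + 6*(-1/12)))*(79 + D) = (D + (6 - ½))*(79 + D) = (D + 11/2)*(79 + D) = (11/2 + D)*(79 + D) = (79 + D)*(11/2 + D))
√(E(j(7)) - 3316) = √((869/2 + (117/16)² + (169/2)*(117/16)) - 3316) = √((869/2 + 13689/256 + 19773/32) - 3316) = √(283105/256 - 3316) = √(-565791/256) = I*√565791/16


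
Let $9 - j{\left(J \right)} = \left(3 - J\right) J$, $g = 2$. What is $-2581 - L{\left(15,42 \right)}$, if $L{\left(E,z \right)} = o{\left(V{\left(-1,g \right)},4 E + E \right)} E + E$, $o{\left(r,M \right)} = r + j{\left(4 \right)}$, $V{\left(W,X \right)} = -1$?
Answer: $-2776$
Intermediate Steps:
$j{\left(J \right)} = 9 - J \left(3 - J\right)$ ($j{\left(J \right)} = 9 - \left(3 - J\right) J = 9 - J \left(3 - J\right)$)
$o{\left(r,M \right)} = 13 + r$ ($o{\left(r,M \right)} = r + \left(9 + 4^{2} - 12\right) = r + \left(9 + 16 - 12\right) = r + 13 = 13 + r$)
$L{\left(E,z \right)} = 13 E$ ($L{\left(E,z \right)} = \left(13 - 1\right) E + E = 12 E + E = 13 E$)
$-2581 - L{\left(15,42 \right)} = -2581 - 13 \cdot 15 = -2581 - 195 = -2776$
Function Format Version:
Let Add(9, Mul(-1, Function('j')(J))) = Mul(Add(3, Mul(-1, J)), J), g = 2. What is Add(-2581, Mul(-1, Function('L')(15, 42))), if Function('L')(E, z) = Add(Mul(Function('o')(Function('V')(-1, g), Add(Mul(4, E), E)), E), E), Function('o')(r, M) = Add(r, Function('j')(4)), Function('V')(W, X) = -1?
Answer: -2776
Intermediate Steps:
Function('j')(J) = Add(9, Mul(-1, J, Add(3, Mul(-1, J)))) (Function('j')(J) = Add(9, Mul(-1, Mul(Add(3, Mul(-1, J)), J))) = Add(9, Mul(-1, Mul(J, Add(3, Mul(-1, J))))) = Add(9, Mul(-1, J, Add(3, Mul(-1, J)))))
Function('o')(r, M) = Add(13, r) (Function('o')(r, M) = Add(r, Add(9, Pow(4, 2), Mul(-3, 4))) = Add(r, Add(9, 16, -12)) = Add(r, 13) = Add(13, r))
Function('L')(E, z) = Mul(13, E) (Function('L')(E, z) = Add(Mul(Add(13, -1), E), E) = Add(Mul(12, E), E) = Mul(13, E))
Add(-2581, Mul(-1, Function('L')(15, 42))) = Add(-2581, Mul(-1, Mul(13, 15))) = Add(-2581, Mul(-1, 195)) = Add(-2581, -195) = -2776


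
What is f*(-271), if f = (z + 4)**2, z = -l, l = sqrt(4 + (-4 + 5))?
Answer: -5691 + 2168*sqrt(5) ≈ -843.21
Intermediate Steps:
l = sqrt(5) (l = sqrt(4 + 1) = sqrt(5) ≈ 2.2361)
z = -sqrt(5) ≈ -2.2361
f = (4 - sqrt(5))**2 (f = (-sqrt(5) + 4)**2 = (4 - sqrt(5))**2 ≈ 3.1115)
f*(-271) = (4 - sqrt(5))**2*(-271) = -271*(4 - sqrt(5))**2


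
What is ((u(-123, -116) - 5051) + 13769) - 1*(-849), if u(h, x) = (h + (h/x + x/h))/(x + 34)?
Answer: 11194886771/1169976 ≈ 9568.5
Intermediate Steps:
u(h, x) = (h + h/x + x/h)/(34 + x)
((u(-123, -116) - 5051) + 13769) - 1*(-849) = ((((-123)² + (-116)² - 116*(-123)²)/(-123*(-116)*(34 - 116)) - 5051) + 13769) - 1*(-849) = ((-1/123*(-1/116)*(15129 + 13456 - 116*15129)/(-82) - 5051) + 13769) + 849 = ((-1/123*(-1/116)*(-1/82)*(15129 + 13456 - 1754964) - 5051) + 13769) + 849 = ((-1/123*(-1/116)*(-1/82)*(-1726379) - 5051) + 13769) + 849 = ((1726379/1169976 - 5051) + 13769) + 849 = (-5907822397/1169976 + 13769) + 849 = 10201577147/1169976 + 849 = 11194886771/1169976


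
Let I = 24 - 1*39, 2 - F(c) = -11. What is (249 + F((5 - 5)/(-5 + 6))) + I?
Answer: 247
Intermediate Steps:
F(c) = 13 (F(c) = 2 - 1*(-11) = 2 + 11 = 13)
I = -15 (I = 24 - 39 = -15)
(249 + F((5 - 5)/(-5 + 6))) + I = (249 + 13) - 15 = 262 - 15 = 247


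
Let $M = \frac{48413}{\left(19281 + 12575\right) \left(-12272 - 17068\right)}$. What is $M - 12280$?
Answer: $- \frac{11477563939613}{934655040} \approx -12280.0$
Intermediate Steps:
$M = - \frac{48413}{934655040}$ ($M = \frac{48413}{31856 \left(-29340\right)} = \frac{48413}{-934655040} = 48413 \left(- \frac{1}{934655040}\right) = - \frac{48413}{934655040} \approx -5.1798 \cdot 10^{-5}$)
$M - 12280 = - \frac{48413}{934655040} - 12280 = - \frac{11477563939613}{934655040}$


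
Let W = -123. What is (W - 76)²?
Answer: 39601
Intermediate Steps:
(W - 76)² = (-123 - 76)² = (-199)² = 39601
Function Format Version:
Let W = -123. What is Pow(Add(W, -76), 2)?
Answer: 39601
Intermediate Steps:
Pow(Add(W, -76), 2) = Pow(Add(-123, -76), 2) = Pow(-199, 2) = 39601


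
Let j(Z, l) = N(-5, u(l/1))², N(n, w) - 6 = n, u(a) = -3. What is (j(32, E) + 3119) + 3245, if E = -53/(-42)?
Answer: 6365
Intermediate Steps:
E = 53/42 (E = -53*(-1/42) = 53/42 ≈ 1.2619)
N(n, w) = 6 + n
j(Z, l) = 1 (j(Z, l) = (6 - 5)² = 1² = 1)
(j(32, E) + 3119) + 3245 = (1 + 3119) + 3245 = 3120 + 3245 = 6365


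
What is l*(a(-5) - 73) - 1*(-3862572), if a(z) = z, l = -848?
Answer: 3928716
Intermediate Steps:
l*(a(-5) - 73) - 1*(-3862572) = -848*(-5 - 73) - 1*(-3862572) = -848*(-78) + 3862572 = 66144 + 3862572 = 3928716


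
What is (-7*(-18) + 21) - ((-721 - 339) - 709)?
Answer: 1916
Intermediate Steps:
(-7*(-18) + 21) - ((-721 - 339) - 709) = (126 + 21) - (-1060 - 709) = 147 - 1*(-1769) = 147 + 1769 = 1916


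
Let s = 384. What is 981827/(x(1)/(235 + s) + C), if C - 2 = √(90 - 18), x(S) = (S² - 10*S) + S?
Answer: -17798419595/620826 + 53742545021*√2/620826 ≈ 93754.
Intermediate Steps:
x(S) = S² - 9*S
C = 2 + 6*√2 (C = 2 + √(90 - 18) = 2 + √72 = 2 + 6*√2 ≈ 10.485)
981827/(x(1)/(235 + s) + C) = 981827/((1*(-9 + 1))/(235 + 384) + (2 + 6*√2)) = 981827/((1*(-8))/619 + (2 + 6*√2)) = 981827/((1/619)*(-8) + (2 + 6*√2)) = 981827/(-8/619 + (2 + 6*√2)) = 981827/(1230/619 + 6*√2)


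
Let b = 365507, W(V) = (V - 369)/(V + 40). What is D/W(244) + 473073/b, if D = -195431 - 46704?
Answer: 5026927553701/9137675 ≈ 5.5013e+5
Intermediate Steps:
W(V) = (-369 + V)/(40 + V)
D = -242135
D/W(244) + 473073/b = -242135*(40 + 244)/(-369 + 244) + 473073/365507 = -242135/(-125/284) + 473073*(1/365507) = -242135/((1/284)*(-125)) + 473073/365507 = -242135/(-125/284) + 473073/365507 = -242135*(-284/125) + 473073/365507 = 13753268/25 + 473073/365507 = 5026927553701/9137675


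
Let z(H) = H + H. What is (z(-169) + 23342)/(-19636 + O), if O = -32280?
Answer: -5751/12979 ≈ -0.44310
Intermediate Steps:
z(H) = 2*H
(z(-169) + 23342)/(-19636 + O) = (2*(-169) + 23342)/(-19636 - 32280) = (-338 + 23342)/(-51916) = 23004*(-1/51916) = -5751/12979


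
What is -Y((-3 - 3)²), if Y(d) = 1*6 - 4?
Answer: -2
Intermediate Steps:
Y(d) = 2 (Y(d) = 6 - 4 = 2)
-Y((-3 - 3)²) = -1*2 = -2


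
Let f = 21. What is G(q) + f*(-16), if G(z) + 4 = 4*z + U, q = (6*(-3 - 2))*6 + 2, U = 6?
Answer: -1046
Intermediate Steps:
q = -178 (q = (6*(-5))*6 + 2 = -30*6 + 2 = -180 + 2 = -178)
G(z) = 2 + 4*z (G(z) = -4 + (4*z + 6) = -4 + (6 + 4*z) = 2 + 4*z)
G(q) + f*(-16) = (2 + 4*(-178)) + 21*(-16) = (2 - 712) - 336 = -710 - 336 = -1046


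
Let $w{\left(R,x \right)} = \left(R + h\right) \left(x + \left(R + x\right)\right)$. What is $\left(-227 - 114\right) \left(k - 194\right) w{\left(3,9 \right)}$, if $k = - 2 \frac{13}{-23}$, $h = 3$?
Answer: $\frac{190597176}{23} \approx 8.2868 \cdot 10^{6}$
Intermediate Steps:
$w{\left(R,x \right)} = \left(3 + R\right) \left(R + 2 x\right)$ ($w{\left(R,x \right)} = \left(R + 3\right) \left(x + \left(R + x\right)\right) = \left(3 + R\right) \left(R + 2 x\right)$)
$k = \frac{26}{23}$ ($k = - 2 \cdot 13 \left(- \frac{1}{23}\right) = \left(-2\right) \left(- \frac{13}{23}\right) = \frac{26}{23} \approx 1.1304$)
$\left(-227 - 114\right) \left(k - 194\right) w{\left(3,9 \right)} = \left(-227 - 114\right) \left(\frac{26}{23} - 194\right) \left(3^{2} + 3 \cdot 3 + 6 \cdot 9 + 2 \cdot 3 \cdot 9\right) = \left(-341\right) \left(- \frac{4436}{23}\right) \left(9 + 9 + 54 + 54\right) = \frac{1512676}{23} \cdot 126 = \frac{190597176}{23}$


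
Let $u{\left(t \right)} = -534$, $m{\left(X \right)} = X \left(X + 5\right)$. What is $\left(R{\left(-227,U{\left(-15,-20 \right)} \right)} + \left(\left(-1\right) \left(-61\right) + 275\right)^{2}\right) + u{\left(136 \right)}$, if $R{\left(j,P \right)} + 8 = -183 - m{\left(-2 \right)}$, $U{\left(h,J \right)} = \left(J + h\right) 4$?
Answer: $112177$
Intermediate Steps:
$U{\left(h,J \right)} = 4 J + 4 h$
$m{\left(X \right)} = X \left(5 + X\right)$
$R{\left(j,P \right)} = -185$ ($R{\left(j,P \right)} = -8 - \left(183 - 2 \left(5 - 2\right)\right) = -8 - \left(183 - 6\right) = -8 - 177 = -185$)
$\left(R{\left(-227,U{\left(-15,-20 \right)} \right)} + \left(\left(-1\right) \left(-61\right) + 275\right)^{2}\right) + u{\left(136 \right)} = \left(-185 + \left(\left(-1\right) \left(-61\right) + 275\right)^{2}\right) - 534 = \left(-185 + \left(61 + 275\right)^{2}\right) - 534 = \left(-185 + 336^{2}\right) - 534 = \left(-185 + 112896\right) - 534 = 112711 - 534 = 112177$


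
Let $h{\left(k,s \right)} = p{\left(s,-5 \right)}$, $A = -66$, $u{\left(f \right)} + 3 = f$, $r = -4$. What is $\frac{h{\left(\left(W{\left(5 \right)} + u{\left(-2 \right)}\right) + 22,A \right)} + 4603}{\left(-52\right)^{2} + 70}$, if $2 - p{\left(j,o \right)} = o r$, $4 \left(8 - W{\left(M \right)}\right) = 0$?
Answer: $\frac{4585}{2774} \approx 1.6528$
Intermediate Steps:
$u{\left(f \right)} = -3 + f$
$W{\left(M \right)} = 8$ ($W{\left(M \right)} = 8 - 0 = 8 + 0 = 8$)
$p{\left(j,o \right)} = 2 + 4 o$ ($p{\left(j,o \right)} = 2 - o \left(-4\right) = 2 - - 4 o = 2 + 4 o$)
$h{\left(k,s \right)} = -18$ ($h{\left(k,s \right)} = 2 + 4 \left(-5\right) = 2 - 20 = -18$)
$\frac{h{\left(\left(W{\left(5 \right)} + u{\left(-2 \right)}\right) + 22,A \right)} + 4603}{\left(-52\right)^{2} + 70} = \frac{-18 + 4603}{\left(-52\right)^{2} + 70} = \frac{4585}{2704 + 70} = \frac{4585}{2774}$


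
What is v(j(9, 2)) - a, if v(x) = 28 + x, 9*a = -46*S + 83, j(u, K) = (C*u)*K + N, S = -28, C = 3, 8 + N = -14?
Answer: -277/3 ≈ -92.333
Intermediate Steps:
N = -22 (N = -8 - 14 = -22)
j(u, K) = -22 + 3*K*u (j(u, K) = (3*u)*K - 22 = 3*K*u - 22 = -22 + 3*K*u)
a = 457/3 (a = (-46*(-28) + 83)/9 = (1288 + 83)/9 = (1/9)*1371 = 457/3 ≈ 152.33)
v(j(9, 2)) - a = (28 + (-22 + 3*2*9)) - 1*457/3 = (28 + (-22 + 54)) - 457/3 = (28 + 32) - 457/3 = 60 - 457/3 = -277/3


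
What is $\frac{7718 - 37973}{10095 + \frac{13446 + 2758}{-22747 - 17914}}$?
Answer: $- \frac{1230198555}{410456591} \approx -2.9971$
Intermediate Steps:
$\frac{7718 - 37973}{10095 + \frac{13446 + 2758}{-22747 - 17914}} = - \frac{30255}{10095 + \frac{16204}{-40661}} = - \frac{30255}{10095 + 16204 \left(- \frac{1}{40661}\right)} = - \frac{30255}{10095 - \frac{16204}{40661}} = - \frac{30255}{\frac{410456591}{40661}} = \left(-30255\right) \frac{40661}{410456591} = - \frac{1230198555}{410456591}$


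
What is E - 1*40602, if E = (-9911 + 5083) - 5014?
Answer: -50444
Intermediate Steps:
E = -9842 (E = -4828 - 5014 = -9842)
E - 1*40602 = -9842 - 1*40602 = -9842 - 40602 = -50444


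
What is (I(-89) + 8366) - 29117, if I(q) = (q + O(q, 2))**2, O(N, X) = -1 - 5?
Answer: -11726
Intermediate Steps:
O(N, X) = -6
I(q) = (-6 + q)**2 (I(q) = (q - 6)**2 = (-6 + q)**2)
(I(-89) + 8366) - 29117 = ((-6 - 89)**2 + 8366) - 29117 = ((-95)**2 + 8366) - 29117 = (9025 + 8366) - 29117 = 17391 - 29117 = -11726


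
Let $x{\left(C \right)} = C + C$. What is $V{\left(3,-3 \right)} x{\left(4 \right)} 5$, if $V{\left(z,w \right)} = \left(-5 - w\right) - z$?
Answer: $-200$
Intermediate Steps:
$x{\left(C \right)} = 2 C$
$V{\left(z,w \right)} = -5 - w - z$
$V{\left(3,-3 \right)} x{\left(4 \right)} 5 = \left(-5 - -3 - 3\right) 2 \cdot 4 \cdot 5 = \left(-5 + 3 - 3\right) 8 \cdot 5 = \left(-5\right) 8 \cdot 5 = \left(-40\right) 5 = -200$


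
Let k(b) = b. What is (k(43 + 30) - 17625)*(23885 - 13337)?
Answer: -185138496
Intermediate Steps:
(k(43 + 30) - 17625)*(23885 - 13337) = ((43 + 30) - 17625)*(23885 - 13337) = (73 - 17625)*10548 = -17552*10548 = -185138496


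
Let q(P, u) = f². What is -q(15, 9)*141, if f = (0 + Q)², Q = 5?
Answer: -88125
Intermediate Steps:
f = 25 (f = (0 + 5)² = 5² = 25)
q(P, u) = 625 (q(P, u) = 25² = 625)
-q(15, 9)*141 = -1*625*141 = -625*141 = -88125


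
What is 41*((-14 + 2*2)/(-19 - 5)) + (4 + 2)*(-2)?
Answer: 61/12 ≈ 5.0833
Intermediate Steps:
41*((-14 + 2*2)/(-19 - 5)) + (4 + 2)*(-2) = 41*((-14 + 4)/(-24)) + 6*(-2) = 41*(-10*(-1/24)) - 12 = 41*(5/12) - 12 = 205/12 - 12 = 61/12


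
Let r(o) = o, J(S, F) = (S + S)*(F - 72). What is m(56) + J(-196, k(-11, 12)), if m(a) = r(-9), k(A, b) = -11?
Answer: 32527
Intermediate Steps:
J(S, F) = 2*S*(-72 + F) (J(S, F) = (2*S)*(-72 + F) = 2*S*(-72 + F))
m(a) = -9
m(56) + J(-196, k(-11, 12)) = -9 + 2*(-196)*(-72 - 11) = -9 + 2*(-196)*(-83) = -9 + 32536 = 32527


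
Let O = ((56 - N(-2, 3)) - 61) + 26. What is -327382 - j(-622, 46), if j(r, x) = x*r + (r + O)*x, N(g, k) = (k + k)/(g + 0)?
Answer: -271262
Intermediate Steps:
N(g, k) = 2*k/g (N(g, k) = (2*k)/g = 2*k/g)
O = 24 (O = ((56 - 2*3/(-2)) - 61) + 26 = ((56 - 2*3*(-1)/2) - 61) + 26 = ((56 - 1*(-3)) - 61) + 26 = ((56 + 3) - 61) + 26 = (59 - 61) + 26 = -2 + 26 = 24)
j(r, x) = r*x + x*(24 + r) (j(r, x) = x*r + (r + 24)*x = r*x + (24 + r)*x = r*x + x*(24 + r))
-327382 - j(-622, 46) = -327382 - 2*46*(12 - 622) = -327382 - 2*46*(-610) = -327382 - 1*(-56120) = -327382 + 56120 = -271262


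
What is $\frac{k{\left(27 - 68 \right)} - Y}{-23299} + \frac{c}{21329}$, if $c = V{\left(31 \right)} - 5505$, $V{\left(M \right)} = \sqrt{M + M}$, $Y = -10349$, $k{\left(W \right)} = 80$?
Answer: $- \frac{350701136}{496944371} + \frac{\sqrt{62}}{21329} \approx -0.70535$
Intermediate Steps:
$V{\left(M \right)} = \sqrt{2} \sqrt{M}$ ($V{\left(M \right)} = \sqrt{2 M} = \sqrt{2} \sqrt{M}$)
$c = -5505 + \sqrt{62}$ ($c = \sqrt{2} \sqrt{31} - 5505 = \sqrt{62} - 5505 = -5505 + \sqrt{62} \approx -5497.1$)
$\frac{k{\left(27 - 68 \right)} - Y}{-23299} + \frac{c}{21329} = \frac{80 - -10349}{-23299} + \frac{-5505 + \sqrt{62}}{21329} = \left(80 + 10349\right) \left(- \frac{1}{23299}\right) + \left(-5505 + \sqrt{62}\right) \frac{1}{21329} = 10429 \left(- \frac{1}{23299}\right) - \left(\frac{5505}{21329} - \frac{\sqrt{62}}{21329}\right) = - \frac{10429}{23299} - \left(\frac{5505}{21329} - \frac{\sqrt{62}}{21329}\right) = - \frac{350701136}{496944371} + \frac{\sqrt{62}}{21329}$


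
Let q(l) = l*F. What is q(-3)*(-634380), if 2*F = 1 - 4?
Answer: -2854710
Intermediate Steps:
F = -3/2 (F = (1 - 4)/2 = (½)*(-3) = -3/2 ≈ -1.5000)
q(l) = -3*l/2 (q(l) = l*(-3/2) = -3*l/2)
q(-3)*(-634380) = -3/2*(-3)*(-634380) = (9/2)*(-634380) = -2854710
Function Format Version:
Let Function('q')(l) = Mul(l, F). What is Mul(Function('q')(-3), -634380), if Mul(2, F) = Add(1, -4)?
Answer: -2854710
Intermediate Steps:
F = Rational(-3, 2) (F = Mul(Rational(1, 2), Add(1, -4)) = Mul(Rational(1, 2), -3) = Rational(-3, 2) ≈ -1.5000)
Function('q')(l) = Mul(Rational(-3, 2), l) (Function('q')(l) = Mul(l, Rational(-3, 2)) = Mul(Rational(-3, 2), l))
Mul(Function('q')(-3), -634380) = Mul(Mul(Rational(-3, 2), -3), -634380) = Mul(Rational(9, 2), -634380) = -2854710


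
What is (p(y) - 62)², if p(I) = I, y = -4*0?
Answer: 3844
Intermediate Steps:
y = 0
(p(y) - 62)² = (0 - 62)² = (-62)² = 3844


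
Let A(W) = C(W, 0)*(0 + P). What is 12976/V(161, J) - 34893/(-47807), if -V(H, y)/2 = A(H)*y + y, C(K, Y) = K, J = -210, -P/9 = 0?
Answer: 158749673/5019735 ≈ 31.625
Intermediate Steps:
P = 0 (P = -9*0 = 0)
A(W) = 0 (A(W) = W*(0 + 0) = W*0 = 0)
V(H, y) = -2*y (V(H, y) = -2*(0*y + y) = -2*(0 + y) = -2*y)
12976/V(161, J) - 34893/(-47807) = 12976/((-2*(-210))) - 34893/(-47807) = 12976/420 - 34893*(-1/47807) = 12976*(1/420) + 34893/47807 = 3244/105 + 34893/47807 = 158749673/5019735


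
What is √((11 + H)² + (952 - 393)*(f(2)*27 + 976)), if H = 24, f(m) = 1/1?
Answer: √561902 ≈ 749.60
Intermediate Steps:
f(m) = 1
√((11 + H)² + (952 - 393)*(f(2)*27 + 976)) = √((11 + 24)² + (952 - 393)*(1*27 + 976)) = √(35² + 559*(27 + 976)) = √(1225 + 559*1003) = √(1225 + 560677) = √561902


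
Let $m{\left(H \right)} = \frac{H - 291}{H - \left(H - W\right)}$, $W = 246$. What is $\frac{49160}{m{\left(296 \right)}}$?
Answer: $2418672$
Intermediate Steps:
$m{\left(H \right)} = - \frac{97}{82} + \frac{H}{246}$ ($m{\left(H \right)} = \frac{H - 291}{H - \left(-246 + H\right)} = \frac{-291 + H}{246} = \left(-291 + H\right) \frac{1}{246} = - \frac{97}{82} + \frac{H}{246}$)
$\frac{49160}{m{\left(296 \right)}} = \frac{49160}{- \frac{97}{82} + \frac{1}{246} \cdot 296} = \frac{49160}{- \frac{97}{82} + \frac{148}{123}} = \frac{49160}{\frac{5}{246}} = 49160 \cdot \frac{246}{5} = 2418672$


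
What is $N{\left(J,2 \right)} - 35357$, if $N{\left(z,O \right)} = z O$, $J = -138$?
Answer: $-35633$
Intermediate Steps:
$N{\left(z,O \right)} = O z$
$N{\left(J,2 \right)} - 35357 = 2 \left(-138\right) - 35357 = -276 - 35357 = -35633$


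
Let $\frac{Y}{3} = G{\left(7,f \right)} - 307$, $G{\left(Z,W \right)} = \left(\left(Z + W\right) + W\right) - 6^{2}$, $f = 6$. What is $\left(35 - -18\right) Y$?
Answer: $-51516$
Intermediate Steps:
$G{\left(Z,W \right)} = -36 + Z + 2 W$ ($G{\left(Z,W \right)} = \left(\left(W + Z\right) + W\right) - 36 = \left(Z + 2 W\right) - 36 = -36 + Z + 2 W$)
$Y = -972$ ($Y = 3 \left(\left(-36 + 7 + 2 \cdot 6\right) - 307\right) = 3 \left(\left(-36 + 7 + 12\right) - 307\right) = 3 \left(-17 - 307\right) = 3 \left(-324\right) = -972$)
$\left(35 - -18\right) Y = \left(35 - -18\right) \left(-972\right) = \left(35 + 18\right) \left(-972\right) = 53 \left(-972\right) = -51516$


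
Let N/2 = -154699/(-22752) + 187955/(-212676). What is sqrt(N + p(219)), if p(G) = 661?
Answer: 5*sqrt(7597264697807773)/16801404 ≈ 25.939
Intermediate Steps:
N = 2385367697/201616848 (N = 2*(-154699/(-22752) + 187955/(-212676)) = 2*(-154699*(-1/22752) + 187955*(-1/212676)) = 2*(154699/22752 - 187955/212676) = 2*(2385367697/403233696) = 2385367697/201616848 ≈ 11.831)
sqrt(N + p(219)) = sqrt(2385367697/201616848 + 661) = sqrt(135654104225/201616848) = 5*sqrt(7597264697807773)/16801404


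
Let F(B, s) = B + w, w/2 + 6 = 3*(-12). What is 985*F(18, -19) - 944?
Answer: -65954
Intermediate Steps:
w = -84 (w = -12 + 2*(3*(-12)) = -12 + 2*(-36) = -12 - 72 = -84)
F(B, s) = -84 + B (F(B, s) = B - 84 = -84 + B)
985*F(18, -19) - 944 = 985*(-84 + 18) - 944 = 985*(-66) - 944 = -65010 - 944 = -65954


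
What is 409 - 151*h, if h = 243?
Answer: -36284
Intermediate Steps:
409 - 151*h = 409 - 151*243 = 409 - 36693 = -36284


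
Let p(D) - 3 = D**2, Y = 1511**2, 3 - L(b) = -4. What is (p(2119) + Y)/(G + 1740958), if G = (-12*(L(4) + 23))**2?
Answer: 6773285/1870558 ≈ 3.6210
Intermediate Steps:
L(b) = 7 (L(b) = 3 - 1*(-4) = 3 + 4 = 7)
Y = 2283121
p(D) = 3 + D**2
G = 129600 (G = (-12*(7 + 23))**2 = (-12*30)**2 = (-360)**2 = 129600)
(p(2119) + Y)/(G + 1740958) = ((3 + 2119**2) + 2283121)/(129600 + 1740958) = ((3 + 4490161) + 2283121)/1870558 = (4490164 + 2283121)*(1/1870558) = 6773285*(1/1870558) = 6773285/1870558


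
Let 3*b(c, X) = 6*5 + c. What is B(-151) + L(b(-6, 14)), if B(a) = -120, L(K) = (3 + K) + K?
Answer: -101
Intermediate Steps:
b(c, X) = 10 + c/3 (b(c, X) = (6*5 + c)/3 = (30 + c)/3 = 10 + c/3)
L(K) = 3 + 2*K
B(-151) + L(b(-6, 14)) = -120 + (3 + 2*(10 + (⅓)*(-6))) = -120 + (3 + 2*(10 - 2)) = -120 + (3 + 2*8) = -120 + (3 + 16) = -120 + 19 = -101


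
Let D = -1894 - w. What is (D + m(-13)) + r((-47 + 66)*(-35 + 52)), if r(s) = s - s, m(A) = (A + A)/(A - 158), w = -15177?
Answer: 2271419/171 ≈ 13283.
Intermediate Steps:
D = 13283 (D = -1894 - 1*(-15177) = -1894 + 15177 = 13283)
m(A) = 2*A/(-158 + A) (m(A) = (2*A)/(-158 + A) = 2*A/(-158 + A))
r(s) = 0
(D + m(-13)) + r((-47 + 66)*(-35 + 52)) = (13283 + 2*(-13)/(-158 - 13)) + 0 = (13283 + 2*(-13)/(-171)) + 0 = (13283 + 2*(-13)*(-1/171)) + 0 = (13283 + 26/171) + 0 = 2271419/171 + 0 = 2271419/171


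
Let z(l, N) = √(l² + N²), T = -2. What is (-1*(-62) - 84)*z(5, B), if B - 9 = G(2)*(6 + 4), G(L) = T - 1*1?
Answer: -22*√466 ≈ -474.91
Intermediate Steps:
G(L) = -3 (G(L) = -2 - 1*1 = -2 - 1 = -3)
B = -21 (B = 9 - 3*(6 + 4) = 9 - 3*10 = 9 - 30 = -21)
z(l, N) = √(N² + l²)
(-1*(-62) - 84)*z(5, B) = (-1*(-62) - 84)*√((-21)² + 5²) = (62 - 84)*√(441 + 25) = -22*√466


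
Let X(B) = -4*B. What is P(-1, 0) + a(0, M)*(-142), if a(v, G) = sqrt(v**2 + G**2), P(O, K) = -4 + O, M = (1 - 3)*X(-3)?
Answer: -3413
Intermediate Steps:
M = -24 (M = (1 - 3)*(-4*(-3)) = -2*12 = -24)
a(v, G) = sqrt(G**2 + v**2)
P(-1, 0) + a(0, M)*(-142) = (-4 - 1) + sqrt((-24)**2 + 0**2)*(-142) = -5 + sqrt(576 + 0)*(-142) = -5 + sqrt(576)*(-142) = -5 + 24*(-142) = -5 - 3408 = -3413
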